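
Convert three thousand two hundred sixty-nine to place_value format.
Convert three thousand two hundred sixty-nine (English words) → 3×1000 + 2×100 + 69 = 3269 (decimal)
Convert 3269 (decimal) → 3269 = 3×1000 + 2×100 + 6×10 + 9 → 3 thousands, 2 hundreds, 6 tens, 9 ones (place-value notation)
3 thousands, 2 hundreds, 6 tens, 9 ones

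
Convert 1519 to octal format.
Convert 1519 (decimal) → 1519 = 2×512 + 7×64 + 5×8 + 7 → 0o2757 (octal)
0o2757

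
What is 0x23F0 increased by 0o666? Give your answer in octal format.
Convert 0x23F0 (hexadecimal) → 2×4096 + 3×256 + 15×16 = 9200 (decimal)
Convert 0o666 (octal) → 6×64 + 6×8 + 6 = 438 (decimal)
Compute 9200 + 438 = 9638
Convert 9638 (decimal) → 9638 = 2×4096 + 2×512 + 6×64 + 4×8 + 6 → 0o22646 (octal)
0o22646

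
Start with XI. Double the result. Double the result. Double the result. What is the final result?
Convert XI (Roman numeral) → 10 + 1 = 11 (decimal)
Start: 11
11 × 2 = 22
22 × 2 = 44
44 × 2 = 88
88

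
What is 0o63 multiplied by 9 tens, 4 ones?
Convert 0o63 (octal) → 6×8 + 3 = 51 (decimal)
Convert 9 tens, 4 ones (place-value notation) → 9×10 + 4 = 94 (decimal)
Compute 51 × 94 = 4794
4794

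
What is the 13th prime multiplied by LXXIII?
Convert the 13th prime (prime index) → 41 (decimal)
Convert LXXIII (Roman numeral) → 50 + 10 + 10 + 1 + 1 + 1 = 73 (decimal)
Compute 41 × 73 = 2993
2993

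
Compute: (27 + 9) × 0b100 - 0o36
Convert 0b100 (binary) → 4 (decimal)
Convert 0o36 (octal) → 3×8 + 6 = 30 (decimal)
Expression in decimal: (27 + 9) × 4 - 30
Parentheses first: 27 + 9 = 36
Multiply: 36 × 4 = 144
Subtract: 144 - 30 = 114
114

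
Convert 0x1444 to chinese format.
Convert 0x1444 (hexadecimal) → 1×4096 + 4×256 + 4×16 + 4 = 5188 (decimal)
Convert 5188 (decimal) → 5188 = 5×1000 + 1×100 + 8×10 + 8 → 五千一百八十八 (Chinese numeral)
五千一百八十八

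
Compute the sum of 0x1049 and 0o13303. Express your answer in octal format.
Convert 0x1049 (hexadecimal) → 1×4096 + 4×16 + 9 = 4169 (decimal)
Convert 0o13303 (octal) → 1×4096 + 3×512 + 3×64 + 3 = 5827 (decimal)
Compute 4169 + 5827 = 9996
Convert 9996 (decimal) → 9996 = 2×4096 + 3×512 + 4×64 + 1×8 + 4 → 0o23414 (octal)
0o23414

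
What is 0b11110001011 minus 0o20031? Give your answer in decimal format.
Convert 0b11110001011 (binary) → 1024 + 512 + 256 + 128 + 8 + 2 + 1 = 1931 (decimal)
Convert 0o20031 (octal) → 2×4096 + 3×8 + 1 = 8217 (decimal)
Compute 1931 - 8217 = -6286
-6286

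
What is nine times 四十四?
Convert nine (English words) → 9 (decimal)
Convert 四十四 (Chinese numeral) → 4×10 + 4 = 44 (decimal)
Compute 9 × 44 = 396
396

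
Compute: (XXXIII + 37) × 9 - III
Convert XXXIII (Roman numeral) → 10 + 10 + 10 + 1 + 1 + 1 = 33 (decimal)
Convert III (Roman numeral) → 1 + 1 + 1 = 3 (decimal)
Expression in decimal: (33 + 37) × 9 - 3
Parentheses first: 33 + 37 = 70
Multiply: 70 × 9 = 630
Subtract: 630 - 3 = 627
627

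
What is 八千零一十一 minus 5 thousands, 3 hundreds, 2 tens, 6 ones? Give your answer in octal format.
Convert 八千零一十一 (Chinese numeral) → 8×1000 + 1×10 + 1 = 8011 (decimal)
Convert 5 thousands, 3 hundreds, 2 tens, 6 ones (place-value notation) → 5×1000 + 3×100 + 2×10 + 6 = 5326 (decimal)
Compute 8011 - 5326 = 2685
Convert 2685 (decimal) → 2685 = 5×512 + 1×64 + 7×8 + 5 → 0o5175 (octal)
0o5175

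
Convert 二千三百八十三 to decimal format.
Convert 二千三百八十三 (Chinese numeral) → 2×1000 + 3×100 + 8×10 + 3 = 2383 (decimal)
2383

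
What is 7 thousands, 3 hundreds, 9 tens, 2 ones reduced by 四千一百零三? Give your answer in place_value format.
Convert 7 thousands, 3 hundreds, 9 tens, 2 ones (place-value notation) → 7×1000 + 3×100 + 9×10 + 2 = 7392 (decimal)
Convert 四千一百零三 (Chinese numeral) → 4×1000 + 1×100 + 3 = 4103 (decimal)
Compute 7392 - 4103 = 3289
Convert 3289 (decimal) → 3289 = 3×1000 + 2×100 + 8×10 + 9 → 3 thousands, 2 hundreds, 8 tens, 9 ones (place-value notation)
3 thousands, 2 hundreds, 8 tens, 9 ones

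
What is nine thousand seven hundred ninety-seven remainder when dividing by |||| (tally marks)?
Convert nine thousand seven hundred ninety-seven (English words) → 9×1000 + 7×100 + 97 = 9797 (decimal)
Convert |||| (tally marks) → 4 (decimal)
Compute 9797 mod 4 = 1
1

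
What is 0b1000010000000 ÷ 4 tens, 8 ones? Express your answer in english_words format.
Convert 0b1000010000000 (binary) → 4096 + 128 = 4224 (decimal)
Convert 4 tens, 8 ones (place-value notation) → 4×10 + 8 = 48 (decimal)
Compute 4224 ÷ 48 = 88
Convert 88 (decimal) → eighty-eight (English words)
eighty-eight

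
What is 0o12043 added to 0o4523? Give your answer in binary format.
Convert 0o12043 (octal) → 1×4096 + 2×512 + 4×8 + 3 = 5155 (decimal)
Convert 0o4523 (octal) → 4×512 + 5×64 + 2×8 + 3 = 2387 (decimal)
Compute 5155 + 2387 = 7542
Convert 7542 (decimal) → 7542 = 4096 + 2048 + 1024 + 256 + 64 + 32 + 16 + 4 + 2 → 0b1110101110110 (binary)
0b1110101110110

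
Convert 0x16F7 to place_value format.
Convert 0x16F7 (hexadecimal) → 1×4096 + 6×256 + 15×16 + 7 = 5879 (decimal)
Convert 5879 (decimal) → 5879 = 5×1000 + 8×100 + 7×10 + 9 → 5 thousands, 8 hundreds, 7 tens, 9 ones (place-value notation)
5 thousands, 8 hundreds, 7 tens, 9 ones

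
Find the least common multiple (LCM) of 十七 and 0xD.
Convert 十七 (Chinese numeral) → 1×10 + 7 = 17 (decimal)
Convert 0xD (hexadecimal) → 13 (decimal)
Compute lcm(17, 13) = 221
221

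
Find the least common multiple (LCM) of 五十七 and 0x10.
Convert 五十七 (Chinese numeral) → 5×10 + 7 = 57 (decimal)
Convert 0x10 (hexadecimal) → 1×16 = 16 (decimal)
Compute lcm(57, 16) = 912
912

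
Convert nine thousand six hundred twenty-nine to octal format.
Convert nine thousand six hundred twenty-nine (English words) → 9×1000 + 6×100 + 29 = 9629 (decimal)
Convert 9629 (decimal) → 9629 = 2×4096 + 2×512 + 6×64 + 3×8 + 5 → 0o22635 (octal)
0o22635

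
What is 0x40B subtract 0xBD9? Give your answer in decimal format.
Convert 0x40B (hexadecimal) → 4×256 + 11 = 1035 (decimal)
Convert 0xBD9 (hexadecimal) → 11×256 + 13×16 + 9 = 3033 (decimal)
Compute 1035 - 3033 = -1998
-1998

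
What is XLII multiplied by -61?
Convert XLII (Roman numeral) → 40 + 1 + 1 = 42 (decimal)
Compute 42 × -61 = -2562
-2562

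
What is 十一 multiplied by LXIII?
Convert 十一 (Chinese numeral) → 1×10 + 1 = 11 (decimal)
Convert LXIII (Roman numeral) → 50 + 10 + 1 + 1 + 1 = 63 (decimal)
Compute 11 × 63 = 693
693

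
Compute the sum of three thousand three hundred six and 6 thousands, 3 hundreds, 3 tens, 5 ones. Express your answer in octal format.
Convert three thousand three hundred six (English words) → 3×1000 + 3×100 + 6 = 3306 (decimal)
Convert 6 thousands, 3 hundreds, 3 tens, 5 ones (place-value notation) → 6×1000 + 3×100 + 3×10 + 5 = 6335 (decimal)
Compute 3306 + 6335 = 9641
Convert 9641 (decimal) → 9641 = 2×4096 + 2×512 + 6×64 + 5×8 + 1 → 0o22651 (octal)
0o22651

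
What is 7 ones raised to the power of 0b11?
Convert 7 ones (place-value notation) → 7 (decimal)
Convert 0b11 (binary) → 2 + 1 = 3 (decimal)
Compute 7 ^ 3 = 343
343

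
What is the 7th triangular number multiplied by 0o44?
Convert the 7th triangular number (triangular index) → 7×8/2 = 28 (decimal)
Convert 0o44 (octal) → 4×8 + 4 = 36 (decimal)
Compute 28 × 36 = 1008
1008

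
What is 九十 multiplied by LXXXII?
Convert 九十 (Chinese numeral) → 9×10 = 90 (decimal)
Convert LXXXII (Roman numeral) → 50 + 10 + 10 + 10 + 1 + 1 = 82 (decimal)
Compute 90 × 82 = 7380
7380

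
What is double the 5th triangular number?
The 5th triangular number = 5×6/2 = 15
Compute 15 × 2 = 30
30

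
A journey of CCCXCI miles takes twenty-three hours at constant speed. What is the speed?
Convert CCCXCI (Roman numeral) → 100 + 100 + 100 + 90 + 1 = 391 (decimal)
Convert twenty-three (English words) → 23 (decimal)
Compute 391 ÷ 23 = 17
17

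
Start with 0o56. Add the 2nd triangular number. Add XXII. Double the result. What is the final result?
Convert 0o56 (octal) → 5×8 + 6 = 46 (decimal)
Start: 46
Convert the 2nd triangular number (triangular index) → 2×3/2 = 3 (decimal)
46 + 3 = 49
Convert XXII (Roman numeral) → 10 + 10 + 1 + 1 = 22 (decimal)
49 + 22 = 71
71 × 2 = 142
142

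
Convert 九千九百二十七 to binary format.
Convert 九千九百二十七 (Chinese numeral) → 9×1000 + 9×100 + 2×10 + 7 = 9927 (decimal)
Convert 9927 (decimal) → 9927 = 8192 + 1024 + 512 + 128 + 64 + 4 + 2 + 1 → 0b10011011000111 (binary)
0b10011011000111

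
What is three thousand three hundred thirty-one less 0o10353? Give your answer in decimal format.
Convert three thousand three hundred thirty-one (English words) → 3×1000 + 3×100 + 31 = 3331 (decimal)
Convert 0o10353 (octal) → 1×4096 + 3×64 + 5×8 + 3 = 4331 (decimal)
Compute 3331 - 4331 = -1000
-1000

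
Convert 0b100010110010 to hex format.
Convert 0b100010110010 (binary) → 2048 + 128 + 32 + 16 + 2 = 2226 (decimal)
Convert 2226 (decimal) → 2226 = 8×256 + 11×16 + 2 → 0x8B2 (hexadecimal)
0x8B2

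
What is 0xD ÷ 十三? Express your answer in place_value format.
Convert 0xD (hexadecimal) → 13 (decimal)
Convert 十三 (Chinese numeral) → 1×10 + 3 = 13 (decimal)
Compute 13 ÷ 13 = 1
Convert 1 (decimal) → 1 one (place-value notation)
1 one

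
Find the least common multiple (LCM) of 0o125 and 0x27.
Convert 0o125 (octal) → 1×64 + 2×8 + 5 = 85 (decimal)
Convert 0x27 (hexadecimal) → 2×16 + 7 = 39 (decimal)
Compute lcm(85, 39) = 3315
3315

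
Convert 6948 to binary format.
Convert 6948 (decimal) → 6948 = 4096 + 2048 + 512 + 256 + 32 + 4 → 0b1101100100100 (binary)
0b1101100100100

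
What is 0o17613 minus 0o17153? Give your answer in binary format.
Convert 0o17613 (octal) → 1×4096 + 7×512 + 6×64 + 1×8 + 3 = 8075 (decimal)
Convert 0o17153 (octal) → 1×4096 + 7×512 + 1×64 + 5×8 + 3 = 7787 (decimal)
Compute 8075 - 7787 = 288
Convert 288 (decimal) → 288 = 256 + 32 → 0b100100000 (binary)
0b100100000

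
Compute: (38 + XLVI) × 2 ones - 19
Convert XLVI (Roman numeral) → 40 + 5 + 1 = 46 (decimal)
Convert 2 ones (place-value notation) → 2 (decimal)
Expression in decimal: (38 + 46) × 2 - 19
Parentheses first: 38 + 46 = 84
Multiply: 84 × 2 = 168
Subtract: 168 - 19 = 149
149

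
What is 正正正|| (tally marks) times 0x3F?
Convert 正正正|| (tally marks) → 5 + 5 + 5 + 2 = 17 (decimal)
Convert 0x3F (hexadecimal) → 3×16 + 15 = 63 (decimal)
Compute 17 × 63 = 1071
1071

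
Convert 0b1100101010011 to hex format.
Convert 0b1100101010011 (binary) → 4096 + 2048 + 256 + 64 + 16 + 2 + 1 = 6483 (decimal)
Convert 6483 (decimal) → 6483 = 1×4096 + 9×256 + 5×16 + 3 → 0x1953 (hexadecimal)
0x1953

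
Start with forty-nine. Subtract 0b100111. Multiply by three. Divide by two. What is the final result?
Convert forty-nine (English words) → 49 (decimal)
Start: 49
Convert 0b100111 (binary) → 32 + 4 + 2 + 1 = 39 (decimal)
49 - 39 = 10
Convert three (English words) → 3 (decimal)
10 × 3 = 30
Convert two (English words) → 2 (decimal)
30 ÷ 2 = 15
15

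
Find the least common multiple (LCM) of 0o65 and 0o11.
Convert 0o65 (octal) → 6×8 + 5 = 53 (decimal)
Convert 0o11 (octal) → 1×8 + 1 = 9 (decimal)
Compute lcm(53, 9) = 477
477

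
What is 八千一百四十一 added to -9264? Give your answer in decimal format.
Convert 八千一百四十一 (Chinese numeral) → 8×1000 + 1×100 + 4×10 + 1 = 8141 (decimal)
Compute 8141 + -9264 = -1123
-1123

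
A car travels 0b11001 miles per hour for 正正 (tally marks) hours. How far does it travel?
Convert 0b11001 (binary) → 16 + 8 + 1 = 25 (decimal)
Convert 正正 (tally marks) → 5 + 5 = 10 (decimal)
Compute 25 × 10 = 250
250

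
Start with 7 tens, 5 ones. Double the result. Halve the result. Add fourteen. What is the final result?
Convert 7 tens, 5 ones (place-value notation) → 7×10 + 5 = 75 (decimal)
Start: 75
75 × 2 = 150
150 ÷ 2 = 75
Convert fourteen (English words) → 14 (decimal)
75 + 14 = 89
89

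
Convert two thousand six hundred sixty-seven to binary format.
Convert two thousand six hundred sixty-seven (English words) → 2×1000 + 6×100 + 67 = 2667 (decimal)
Convert 2667 (decimal) → 2667 = 2048 + 512 + 64 + 32 + 8 + 2 + 1 → 0b101001101011 (binary)
0b101001101011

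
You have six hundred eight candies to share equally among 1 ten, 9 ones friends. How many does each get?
Convert six hundred eight (English words) → 6×100 + 8 = 608 (decimal)
Convert 1 ten, 9 ones (place-value notation) → 1×10 + 9 = 19 (decimal)
Compute 608 ÷ 19 = 32
32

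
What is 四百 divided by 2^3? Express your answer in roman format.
Convert 四百 (Chinese numeral) → 4×100 = 400 (decimal)
Convert 2^3 (power) → 8 (decimal)
Compute 400 ÷ 8 = 50
Convert 50 (decimal) → L (Roman numeral)
L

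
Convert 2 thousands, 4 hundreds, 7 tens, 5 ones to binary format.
Convert 2 thousands, 4 hundreds, 7 tens, 5 ones (place-value notation) → 2×1000 + 4×100 + 7×10 + 5 = 2475 (decimal)
Convert 2475 (decimal) → 2475 = 2048 + 256 + 128 + 32 + 8 + 2 + 1 → 0b100110101011 (binary)
0b100110101011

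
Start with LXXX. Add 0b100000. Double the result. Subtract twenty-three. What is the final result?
Convert LXXX (Roman numeral) → 50 + 10 + 10 + 10 = 80 (decimal)
Start: 80
Convert 0b100000 (binary) → 32 (decimal)
80 + 32 = 112
112 × 2 = 224
Convert twenty-three (English words) → 23 (decimal)
224 - 23 = 201
201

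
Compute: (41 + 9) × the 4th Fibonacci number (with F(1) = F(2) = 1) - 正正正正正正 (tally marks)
Convert the 4th Fibonacci number (with F(1) = F(2) = 1) (Fibonacci index) → 1, 1, 2, 3 → 3 (decimal)
Convert 正正正正正正 (tally marks) → 5 + 5 + 5 + 5 + 5 + 5 = 30 (decimal)
Expression in decimal: (41 + 9) × 3 - 30
Parentheses first: 41 + 9 = 50
Multiply: 50 × 3 = 150
Subtract: 150 - 30 = 120
120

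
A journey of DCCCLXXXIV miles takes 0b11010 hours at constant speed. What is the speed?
Convert DCCCLXXXIV (Roman numeral) → 500 + 100 + 100 + 100 + 50 + 10 + 10 + 10 + 4 = 884 (decimal)
Convert 0b11010 (binary) → 16 + 8 + 2 = 26 (decimal)
Compute 884 ÷ 26 = 34
34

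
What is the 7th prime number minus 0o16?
The 7th prime number = 17
Convert 0o16 (octal) → 1×8 + 6 = 14 (decimal)
Compute 17 - 14 = 3
3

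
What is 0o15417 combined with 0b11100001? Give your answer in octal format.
Convert 0o15417 (octal) → 1×4096 + 5×512 + 4×64 + 1×8 + 7 = 6927 (decimal)
Convert 0b11100001 (binary) → 128 + 64 + 32 + 1 = 225 (decimal)
Compute 6927 + 225 = 7152
Convert 7152 (decimal) → 7152 = 1×4096 + 5×512 + 7×64 + 6×8 → 0o15760 (octal)
0o15760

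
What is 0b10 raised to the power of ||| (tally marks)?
Convert 0b10 (binary) → 2 (decimal)
Convert ||| (tally marks) → 3 (decimal)
Compute 2 ^ 3 = 8
8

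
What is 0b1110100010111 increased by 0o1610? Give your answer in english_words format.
Convert 0b1110100010111 (binary) → 4096 + 2048 + 1024 + 256 + 16 + 4 + 2 + 1 = 7447 (decimal)
Convert 0o1610 (octal) → 1×512 + 6×64 + 1×8 = 904 (decimal)
Compute 7447 + 904 = 8351
Convert 8351 (decimal) → 8351 = 8×1000 + 3×100 + 51 → eight thousand three hundred fifty-one (English words)
eight thousand three hundred fifty-one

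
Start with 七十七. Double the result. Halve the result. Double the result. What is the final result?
Convert 七十七 (Chinese numeral) → 7×10 + 7 = 77 (decimal)
Start: 77
77 × 2 = 154
154 ÷ 2 = 77
77 × 2 = 154
154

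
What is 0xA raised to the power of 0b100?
Convert 0xA (hexadecimal) → 10 (decimal)
Convert 0b100 (binary) → 4 (decimal)
Compute 10 ^ 4 = 10000
10000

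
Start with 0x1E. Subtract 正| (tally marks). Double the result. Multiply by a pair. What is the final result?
Convert 0x1E (hexadecimal) → 1×16 + 14 = 30 (decimal)
Start: 30
Convert 正| (tally marks) → 5 + 1 = 6 (decimal)
30 - 6 = 24
24 × 2 = 48
Convert a pair (colloquial) → 2 (decimal)
48 × 2 = 96
96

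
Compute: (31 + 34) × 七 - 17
Convert 七 (Chinese numeral) → 7 (decimal)
Expression in decimal: (31 + 34) × 7 - 17
Parentheses first: 31 + 34 = 65
Multiply: 65 × 7 = 455
Subtract: 455 - 17 = 438
438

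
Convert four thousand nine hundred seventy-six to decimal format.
Convert four thousand nine hundred seventy-six (English words) → 4×1000 + 9×100 + 76 = 4976 (decimal)
4976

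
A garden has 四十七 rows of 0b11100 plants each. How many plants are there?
Convert 0b11100 (binary) → 16 + 8 + 4 = 28 (decimal)
Convert 四十七 (Chinese numeral) → 4×10 + 7 = 47 (decimal)
Compute 28 × 47 = 1316
1316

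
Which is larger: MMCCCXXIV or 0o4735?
Convert MMCCCXXIV (Roman numeral) → 1000 + 1000 + 100 + 100 + 100 + 10 + 10 + 4 = 2324 (decimal)
Convert 0o4735 (octal) → 4×512 + 7×64 + 3×8 + 5 = 2525 (decimal)
Compare 2324 vs 2525: larger = 2525
2525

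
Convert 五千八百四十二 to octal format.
Convert 五千八百四十二 (Chinese numeral) → 5×1000 + 8×100 + 4×10 + 2 = 5842 (decimal)
Convert 5842 (decimal) → 5842 = 1×4096 + 3×512 + 3×64 + 2×8 + 2 → 0o13322 (octal)
0o13322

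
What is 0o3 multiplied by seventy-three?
Convert 0o3 (octal) → 3 (decimal)
Convert seventy-three (English words) → 73 (decimal)
Compute 3 × 73 = 219
219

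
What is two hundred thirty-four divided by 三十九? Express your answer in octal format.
Convert two hundred thirty-four (English words) → 2×100 + 34 = 234 (decimal)
Convert 三十九 (Chinese numeral) → 3×10 + 9 = 39 (decimal)
Compute 234 ÷ 39 = 6
Convert 6 (decimal) → 0o6 (octal)
0o6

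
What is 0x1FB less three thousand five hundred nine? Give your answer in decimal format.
Convert 0x1FB (hexadecimal) → 1×256 + 15×16 + 11 = 507 (decimal)
Convert three thousand five hundred nine (English words) → 3×1000 + 5×100 + 9 = 3509 (decimal)
Compute 507 - 3509 = -3002
-3002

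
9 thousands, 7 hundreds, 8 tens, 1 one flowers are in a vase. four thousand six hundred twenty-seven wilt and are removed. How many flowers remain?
Convert 9 thousands, 7 hundreds, 8 tens, 1 one (place-value notation) → 9×1000 + 7×100 + 8×10 + 1 = 9781 (decimal)
Convert four thousand six hundred twenty-seven (English words) → 4×1000 + 6×100 + 27 = 4627 (decimal)
Compute 9781 - 4627 = 5154
5154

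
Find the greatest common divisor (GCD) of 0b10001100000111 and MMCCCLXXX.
Convert 0b10001100000111 (binary) → 8192 + 512 + 256 + 4 + 2 + 1 = 8967 (decimal)
Convert MMCCCLXXX (Roman numeral) → 1000 + 1000 + 100 + 100 + 100 + 50 + 10 + 10 + 10 = 2380 (decimal)
Compute gcd(8967, 2380) = 7
7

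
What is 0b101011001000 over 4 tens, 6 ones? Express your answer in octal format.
Convert 0b101011001000 (binary) → 2048 + 512 + 128 + 64 + 8 = 2760 (decimal)
Convert 4 tens, 6 ones (place-value notation) → 4×10 + 6 = 46 (decimal)
Compute 2760 ÷ 46 = 60
Convert 60 (decimal) → 60 = 7×8 + 4 → 0o74 (octal)
0o74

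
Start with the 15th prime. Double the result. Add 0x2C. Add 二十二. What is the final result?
Convert the 15th prime (prime index) → 47 (decimal)
Start: 47
47 × 2 = 94
Convert 0x2C (hexadecimal) → 2×16 + 12 = 44 (decimal)
94 + 44 = 138
Convert 二十二 (Chinese numeral) → 2×10 + 2 = 22 (decimal)
138 + 22 = 160
160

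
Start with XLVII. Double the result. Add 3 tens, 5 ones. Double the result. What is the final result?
Convert XLVII (Roman numeral) → 40 + 5 + 1 + 1 = 47 (decimal)
Start: 47
47 × 2 = 94
Convert 3 tens, 5 ones (place-value notation) → 3×10 + 5 = 35 (decimal)
94 + 35 = 129
129 × 2 = 258
258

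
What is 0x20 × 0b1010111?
Convert 0x20 (hexadecimal) → 2×16 = 32 (decimal)
Convert 0b1010111 (binary) → 64 + 16 + 4 + 2 + 1 = 87 (decimal)
Compute 32 × 87 = 2784
2784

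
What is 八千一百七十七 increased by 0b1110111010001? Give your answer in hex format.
Convert 八千一百七十七 (Chinese numeral) → 8×1000 + 1×100 + 7×10 + 7 = 8177 (decimal)
Convert 0b1110111010001 (binary) → 4096 + 2048 + 1024 + 256 + 128 + 64 + 16 + 1 = 7633 (decimal)
Compute 8177 + 7633 = 15810
Convert 15810 (decimal) → 15810 = 3×4096 + 13×256 + 12×16 + 2 → 0x3DC2 (hexadecimal)
0x3DC2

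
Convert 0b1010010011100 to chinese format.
Convert 0b1010010011100 (binary) → 4096 + 1024 + 128 + 16 + 8 + 4 = 5276 (decimal)
Convert 5276 (decimal) → 5276 = 5×1000 + 2×100 + 7×10 + 6 → 五千二百七十六 (Chinese numeral)
五千二百七十六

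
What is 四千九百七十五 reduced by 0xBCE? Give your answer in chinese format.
Convert 四千九百七十五 (Chinese numeral) → 4×1000 + 9×100 + 7×10 + 5 = 4975 (decimal)
Convert 0xBCE (hexadecimal) → 11×256 + 12×16 + 14 = 3022 (decimal)
Compute 4975 - 3022 = 1953
Convert 1953 (decimal) → 1953 = 1×1000 + 9×100 + 5×10 + 3 → 一千九百五十三 (Chinese numeral)
一千九百五十三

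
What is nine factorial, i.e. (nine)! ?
Convert nine (English words) → 9 (decimal)
Compute 9! = 362880
362880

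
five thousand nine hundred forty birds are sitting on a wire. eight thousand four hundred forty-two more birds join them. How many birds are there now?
Convert five thousand nine hundred forty (English words) → 5×1000 + 9×100 + 40 = 5940 (decimal)
Convert eight thousand four hundred forty-two (English words) → 8×1000 + 4×100 + 42 = 8442 (decimal)
Compute 5940 + 8442 = 14382
14382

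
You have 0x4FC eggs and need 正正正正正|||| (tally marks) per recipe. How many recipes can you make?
Convert 0x4FC (hexadecimal) → 4×256 + 15×16 + 12 = 1276 (decimal)
Convert 正正正正正|||| (tally marks) → 5 + 5 + 5 + 5 + 5 + 4 = 29 (decimal)
Compute 1276 ÷ 29 = 44
44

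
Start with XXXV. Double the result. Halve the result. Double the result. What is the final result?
Convert XXXV (Roman numeral) → 10 + 10 + 10 + 5 = 35 (decimal)
Start: 35
35 × 2 = 70
70 ÷ 2 = 35
35 × 2 = 70
70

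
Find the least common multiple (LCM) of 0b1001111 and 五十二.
Convert 0b1001111 (binary) → 64 + 8 + 4 + 2 + 1 = 79 (decimal)
Convert 五十二 (Chinese numeral) → 5×10 + 2 = 52 (decimal)
Compute lcm(79, 52) = 4108
4108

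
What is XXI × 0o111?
Convert XXI (Roman numeral) → 10 + 10 + 1 = 21 (decimal)
Convert 0o111 (octal) → 1×64 + 1×8 + 1 = 73 (decimal)
Compute 21 × 73 = 1533
1533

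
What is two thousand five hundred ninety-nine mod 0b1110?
Convert two thousand five hundred ninety-nine (English words) → 2×1000 + 5×100 + 99 = 2599 (decimal)
Convert 0b1110 (binary) → 8 + 4 + 2 = 14 (decimal)
Compute 2599 mod 14 = 9
9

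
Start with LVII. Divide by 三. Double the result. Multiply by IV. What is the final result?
Convert LVII (Roman numeral) → 50 + 5 + 1 + 1 = 57 (decimal)
Start: 57
Convert 三 (Chinese numeral) → 3 (decimal)
57 ÷ 3 = 19
19 × 2 = 38
Convert IV (Roman numeral) → 4 (decimal)
38 × 4 = 152
152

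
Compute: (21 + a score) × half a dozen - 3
Convert a score (colloquial) → 20 (decimal)
Convert half a dozen (colloquial) → 6 (decimal)
Expression in decimal: (21 + 20) × 6 - 3
Parentheses first: 21 + 20 = 41
Multiply: 41 × 6 = 246
Subtract: 246 - 3 = 243
243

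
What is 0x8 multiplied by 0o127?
Convert 0x8 (hexadecimal) → 8 (decimal)
Convert 0o127 (octal) → 1×64 + 2×8 + 7 = 87 (decimal)
Compute 8 × 87 = 696
696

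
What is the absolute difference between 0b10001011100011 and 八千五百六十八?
Convert 0b10001011100011 (binary) → 8192 + 512 + 128 + 64 + 32 + 2 + 1 = 8931 (decimal)
Convert 八千五百六十八 (Chinese numeral) → 8×1000 + 5×100 + 6×10 + 8 = 8568 (decimal)
Compute |8931 - 8568| = 363
363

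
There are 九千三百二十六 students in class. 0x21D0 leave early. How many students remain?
Convert 九千三百二十六 (Chinese numeral) → 9×1000 + 3×100 + 2×10 + 6 = 9326 (decimal)
Convert 0x21D0 (hexadecimal) → 2×4096 + 1×256 + 13×16 = 8656 (decimal)
Compute 9326 - 8656 = 670
670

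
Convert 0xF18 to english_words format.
Convert 0xF18 (hexadecimal) → 15×256 + 1×16 + 8 = 3864 (decimal)
Convert 3864 (decimal) → 3864 = 3×1000 + 8×100 + 64 → three thousand eight hundred sixty-four (English words)
three thousand eight hundred sixty-four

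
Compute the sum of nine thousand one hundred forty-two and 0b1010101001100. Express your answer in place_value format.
Convert nine thousand one hundred forty-two (English words) → 9×1000 + 1×100 + 42 = 9142 (decimal)
Convert 0b1010101001100 (binary) → 4096 + 1024 + 256 + 64 + 8 + 4 = 5452 (decimal)
Compute 9142 + 5452 = 14594
Convert 14594 (decimal) → 14594 = 14×1000 + 5×100 + 9×10 + 4 → 14 thousands, 5 hundreds, 9 tens, 4 ones (place-value notation)
14 thousands, 5 hundreds, 9 tens, 4 ones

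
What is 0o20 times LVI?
Convert 0o20 (octal) → 2×8 = 16 (decimal)
Convert LVI (Roman numeral) → 50 + 5 + 1 = 56 (decimal)
Compute 16 × 56 = 896
896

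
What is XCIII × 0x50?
Convert XCIII (Roman numeral) → 90 + 1 + 1 + 1 = 93 (decimal)
Convert 0x50 (hexadecimal) → 5×16 = 80 (decimal)
Compute 93 × 80 = 7440
7440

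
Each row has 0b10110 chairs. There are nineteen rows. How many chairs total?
Convert 0b10110 (binary) → 16 + 4 + 2 = 22 (decimal)
Convert nineteen (English words) → 19 (decimal)
Compute 22 × 19 = 418
418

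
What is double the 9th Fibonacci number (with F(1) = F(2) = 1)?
The 9th Fibonacci number (with F(1) = F(2) = 1): 1, 1, 2, 3, 5, 8, 13, 21, 34 → 34
Compute 34 × 2 = 68
68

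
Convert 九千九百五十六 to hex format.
Convert 九千九百五十六 (Chinese numeral) → 9×1000 + 9×100 + 5×10 + 6 = 9956 (decimal)
Convert 9956 (decimal) → 9956 = 2×4096 + 6×256 + 14×16 + 4 → 0x26E4 (hexadecimal)
0x26E4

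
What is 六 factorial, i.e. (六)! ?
Convert 六 (Chinese numeral) → 6 (decimal)
Compute 6! = 720
720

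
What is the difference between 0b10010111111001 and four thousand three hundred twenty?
Convert 0b10010111111001 (binary) → 8192 + 1024 + 256 + 128 + 64 + 32 + 16 + 8 + 1 = 9721 (decimal)
Convert four thousand three hundred twenty (English words) → 4×1000 + 3×100 + 20 = 4320 (decimal)
Difference: |9721 - 4320| = 5401
5401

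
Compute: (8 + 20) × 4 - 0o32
Convert 0o32 (octal) → 3×8 + 2 = 26 (decimal)
Expression in decimal: (8 + 20) × 4 - 26
Parentheses first: 8 + 20 = 28
Multiply: 28 × 4 = 112
Subtract: 112 - 26 = 86
86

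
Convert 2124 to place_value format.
Convert 2124 (decimal) → 2124 = 2×1000 + 1×100 + 2×10 + 4 → 2 thousands, 1 hundred, 2 tens, 4 ones (place-value notation)
2 thousands, 1 hundred, 2 tens, 4 ones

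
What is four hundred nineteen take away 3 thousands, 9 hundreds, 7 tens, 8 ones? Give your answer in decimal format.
Convert four hundred nineteen (English words) → 4×100 + 19 = 419 (decimal)
Convert 3 thousands, 9 hundreds, 7 tens, 8 ones (place-value notation) → 3×1000 + 9×100 + 7×10 + 8 = 3978 (decimal)
Compute 419 - 3978 = -3559
-3559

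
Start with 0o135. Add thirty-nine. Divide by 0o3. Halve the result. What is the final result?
Convert 0o135 (octal) → 1×64 + 3×8 + 5 = 93 (decimal)
Start: 93
Convert thirty-nine (English words) → 39 (decimal)
93 + 39 = 132
Convert 0o3 (octal) → 3 (decimal)
132 ÷ 3 = 44
44 ÷ 2 = 22
22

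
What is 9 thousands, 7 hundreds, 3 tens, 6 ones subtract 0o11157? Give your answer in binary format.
Convert 9 thousands, 7 hundreds, 3 tens, 6 ones (place-value notation) → 9×1000 + 7×100 + 3×10 + 6 = 9736 (decimal)
Convert 0o11157 (octal) → 1×4096 + 1×512 + 1×64 + 5×8 + 7 = 4719 (decimal)
Compute 9736 - 4719 = 5017
Convert 5017 (decimal) → 5017 = 4096 + 512 + 256 + 128 + 16 + 8 + 1 → 0b1001110011001 (binary)
0b1001110011001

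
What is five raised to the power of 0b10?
Convert five (English words) → 5 (decimal)
Convert 0b10 (binary) → 2 (decimal)
Compute 5 ^ 2 = 25
25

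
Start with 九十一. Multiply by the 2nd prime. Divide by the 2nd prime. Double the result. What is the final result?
Convert 九十一 (Chinese numeral) → 9×10 + 1 = 91 (decimal)
Start: 91
Convert the 2nd prime (prime index) → 3 (decimal)
91 × 3 = 273
Convert the 2nd prime (prime index) → 3 (decimal)
273 ÷ 3 = 91
91 × 2 = 182
182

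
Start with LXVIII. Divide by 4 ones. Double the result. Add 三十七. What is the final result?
Convert LXVIII (Roman numeral) → 50 + 10 + 5 + 1 + 1 + 1 = 68 (decimal)
Start: 68
Convert 4 ones (place-value notation) → 4 (decimal)
68 ÷ 4 = 17
17 × 2 = 34
Convert 三十七 (Chinese numeral) → 3×10 + 7 = 37 (decimal)
34 + 37 = 71
71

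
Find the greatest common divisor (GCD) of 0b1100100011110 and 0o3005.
Convert 0b1100100011110 (binary) → 4096 + 2048 + 256 + 16 + 8 + 4 + 2 = 6430 (decimal)
Convert 0o3005 (octal) → 3×512 + 5 = 1541 (decimal)
Compute gcd(6430, 1541) = 1
1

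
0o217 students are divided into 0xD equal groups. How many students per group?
Convert 0o217 (octal) → 2×64 + 1×8 + 7 = 143 (decimal)
Convert 0xD (hexadecimal) → 13 (decimal)
Compute 143 ÷ 13 = 11
11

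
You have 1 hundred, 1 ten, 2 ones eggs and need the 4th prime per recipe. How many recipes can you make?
Convert 1 hundred, 1 ten, 2 ones (place-value notation) → 1×100 + 1×10 + 2 = 112 (decimal)
Convert the 4th prime (prime index) → 7 (decimal)
Compute 112 ÷ 7 = 16
16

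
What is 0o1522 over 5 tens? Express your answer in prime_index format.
Convert 0o1522 (octal) → 1×512 + 5×64 + 2×8 + 2 = 850 (decimal)
Convert 5 tens (place-value notation) → 5×10 = 50 (decimal)
Compute 850 ÷ 50 = 17
Convert 17 (decimal) → the 7th prime (prime index)
the 7th prime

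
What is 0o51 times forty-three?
Convert 0o51 (octal) → 5×8 + 1 = 41 (decimal)
Convert forty-three (English words) → 43 (decimal)
Compute 41 × 43 = 1763
1763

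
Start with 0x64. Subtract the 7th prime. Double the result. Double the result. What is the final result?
Convert 0x64 (hexadecimal) → 6×16 + 4 = 100 (decimal)
Start: 100
Convert the 7th prime (prime index) → 17 (decimal)
100 - 17 = 83
83 × 2 = 166
166 × 2 = 332
332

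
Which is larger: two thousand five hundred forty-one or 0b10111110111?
Convert two thousand five hundred forty-one (English words) → 2×1000 + 5×100 + 41 = 2541 (decimal)
Convert 0b10111110111 (binary) → 1024 + 256 + 128 + 64 + 32 + 16 + 4 + 2 + 1 = 1527 (decimal)
Compare 2541 vs 1527: larger = 2541
2541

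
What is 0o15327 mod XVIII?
Convert 0o15327 (octal) → 1×4096 + 5×512 + 3×64 + 2×8 + 7 = 6871 (decimal)
Convert XVIII (Roman numeral) → 10 + 5 + 1 + 1 + 1 = 18 (decimal)
Compute 6871 mod 18 = 13
13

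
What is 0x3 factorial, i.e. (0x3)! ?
Convert 0x3 (hexadecimal) → 3 (decimal)
Compute 3! = 6
6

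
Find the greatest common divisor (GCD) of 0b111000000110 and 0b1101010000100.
Convert 0b111000000110 (binary) → 2048 + 1024 + 512 + 4 + 2 = 3590 (decimal)
Convert 0b1101010000100 (binary) → 4096 + 2048 + 512 + 128 + 4 = 6788 (decimal)
Compute gcd(3590, 6788) = 2
2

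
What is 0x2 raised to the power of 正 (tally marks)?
Convert 0x2 (hexadecimal) → 2 (decimal)
Convert 正 (tally marks) → 5 (decimal)
Compute 2 ^ 5 = 32
32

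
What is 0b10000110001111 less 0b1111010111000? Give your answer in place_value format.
Convert 0b10000110001111 (binary) → 8192 + 256 + 128 + 8 + 4 + 2 + 1 = 8591 (decimal)
Convert 0b1111010111000 (binary) → 4096 + 2048 + 1024 + 512 + 128 + 32 + 16 + 8 = 7864 (decimal)
Compute 8591 - 7864 = 727
Convert 727 (decimal) → 727 = 7×100 + 2×10 + 7 → 7 hundreds, 2 tens, 7 ones (place-value notation)
7 hundreds, 2 tens, 7 ones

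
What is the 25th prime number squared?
The 25th prime number = 97
Compute 97² = 97 × 97 = 9409
9409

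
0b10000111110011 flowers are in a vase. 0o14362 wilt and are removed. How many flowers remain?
Convert 0b10000111110011 (binary) → 8192 + 256 + 128 + 64 + 32 + 16 + 2 + 1 = 8691 (decimal)
Convert 0o14362 (octal) → 1×4096 + 4×512 + 3×64 + 6×8 + 2 = 6386 (decimal)
Compute 8691 - 6386 = 2305
2305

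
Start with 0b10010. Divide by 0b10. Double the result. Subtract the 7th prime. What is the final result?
Convert 0b10010 (binary) → 16 + 2 = 18 (decimal)
Start: 18
Convert 0b10 (binary) → 2 (decimal)
18 ÷ 2 = 9
9 × 2 = 18
Convert the 7th prime (prime index) → 17 (decimal)
18 - 17 = 1
1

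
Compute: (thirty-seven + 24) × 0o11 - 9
Convert thirty-seven (English words) → 37 (decimal)
Convert 0o11 (octal) → 1×8 + 1 = 9 (decimal)
Expression in decimal: (37 + 24) × 9 - 9
Parentheses first: 37 + 24 = 61
Multiply: 61 × 9 = 549
Subtract: 549 - 9 = 540
540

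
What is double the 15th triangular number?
The 15th triangular number = 15×16/2 = 120
Compute 120 × 2 = 240
240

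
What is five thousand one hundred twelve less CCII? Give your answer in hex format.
Convert five thousand one hundred twelve (English words) → 5×1000 + 1×100 + 12 = 5112 (decimal)
Convert CCII (Roman numeral) → 100 + 100 + 1 + 1 = 202 (decimal)
Compute 5112 - 202 = 4910
Convert 4910 (decimal) → 4910 = 1×4096 + 3×256 + 2×16 + 14 → 0x132E (hexadecimal)
0x132E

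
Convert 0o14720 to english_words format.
Convert 0o14720 (octal) → 1×4096 + 4×512 + 7×64 + 2×8 = 6608 (decimal)
Convert 6608 (decimal) → 6608 = 6×1000 + 6×100 + 8 → six thousand six hundred eight (English words)
six thousand six hundred eight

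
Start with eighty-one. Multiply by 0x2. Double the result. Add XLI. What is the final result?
Convert eighty-one (English words) → 81 (decimal)
Start: 81
Convert 0x2 (hexadecimal) → 2 (decimal)
81 × 2 = 162
162 × 2 = 324
Convert XLI (Roman numeral) → 40 + 1 = 41 (decimal)
324 + 41 = 365
365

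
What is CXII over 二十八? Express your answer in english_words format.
Convert CXII (Roman numeral) → 100 + 10 + 1 + 1 = 112 (decimal)
Convert 二十八 (Chinese numeral) → 2×10 + 8 = 28 (decimal)
Compute 112 ÷ 28 = 4
Convert 4 (decimal) → four (English words)
four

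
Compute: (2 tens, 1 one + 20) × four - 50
Convert 2 tens, 1 one (place-value notation) → 2×10 + 1 = 21 (decimal)
Convert four (English words) → 4 (decimal)
Expression in decimal: (21 + 20) × 4 - 50
Parentheses first: 21 + 20 = 41
Multiply: 41 × 4 = 164
Subtract: 164 - 50 = 114
114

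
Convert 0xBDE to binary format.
Convert 0xBDE (hexadecimal) → 11×256 + 13×16 + 14 = 3038 (decimal)
Convert 3038 (decimal) → 3038 = 2048 + 512 + 256 + 128 + 64 + 16 + 8 + 4 + 2 → 0b101111011110 (binary)
0b101111011110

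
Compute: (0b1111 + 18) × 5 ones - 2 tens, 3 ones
Convert 0b1111 (binary) → 8 + 4 + 2 + 1 = 15 (decimal)
Convert 5 ones (place-value notation) → 5 (decimal)
Convert 2 tens, 3 ones (place-value notation) → 2×10 + 3 = 23 (decimal)
Expression in decimal: (15 + 18) × 5 - 23
Parentheses first: 15 + 18 = 33
Multiply: 33 × 5 = 165
Subtract: 165 - 23 = 142
142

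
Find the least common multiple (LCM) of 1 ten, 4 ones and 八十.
Convert 1 ten, 4 ones (place-value notation) → 1×10 + 4 = 14 (decimal)
Convert 八十 (Chinese numeral) → 8×10 = 80 (decimal)
Compute lcm(14, 80) = 560
560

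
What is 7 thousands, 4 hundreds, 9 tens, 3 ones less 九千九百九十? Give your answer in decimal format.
Convert 7 thousands, 4 hundreds, 9 tens, 3 ones (place-value notation) → 7×1000 + 4×100 + 9×10 + 3 = 7493 (decimal)
Convert 九千九百九十 (Chinese numeral) → 9×1000 + 9×100 + 9×10 = 9990 (decimal)
Compute 7493 - 9990 = -2497
-2497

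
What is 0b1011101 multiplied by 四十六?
Convert 0b1011101 (binary) → 64 + 16 + 8 + 4 + 1 = 93 (decimal)
Convert 四十六 (Chinese numeral) → 4×10 + 6 = 46 (decimal)
Compute 93 × 46 = 4278
4278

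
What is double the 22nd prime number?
The 22nd prime number = 79
Compute 79 × 2 = 158
158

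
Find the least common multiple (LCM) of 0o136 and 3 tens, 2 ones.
Convert 0o136 (octal) → 1×64 + 3×8 + 6 = 94 (decimal)
Convert 3 tens, 2 ones (place-value notation) → 3×10 + 2 = 32 (decimal)
Compute lcm(94, 32) = 1504
1504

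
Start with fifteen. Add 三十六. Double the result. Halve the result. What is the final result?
Convert fifteen (English words) → 15 (decimal)
Start: 15
Convert 三十六 (Chinese numeral) → 3×10 + 6 = 36 (decimal)
15 + 36 = 51
51 × 2 = 102
102 ÷ 2 = 51
51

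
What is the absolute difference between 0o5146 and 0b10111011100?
Convert 0o5146 (octal) → 5×512 + 1×64 + 4×8 + 6 = 2662 (decimal)
Convert 0b10111011100 (binary) → 1024 + 256 + 128 + 64 + 16 + 8 + 4 = 1500 (decimal)
Compute |2662 - 1500| = 1162
1162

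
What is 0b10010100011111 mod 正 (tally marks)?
Convert 0b10010100011111 (binary) → 8192 + 1024 + 256 + 16 + 8 + 4 + 2 + 1 = 9503 (decimal)
Convert 正 (tally marks) → 5 (decimal)
Compute 9503 mod 5 = 3
3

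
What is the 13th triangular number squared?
The 13th triangular number = 13×14/2 = 91
Compute 91² = 91 × 91 = 8281
8281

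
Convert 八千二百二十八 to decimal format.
Convert 八千二百二十八 (Chinese numeral) → 8×1000 + 2×100 + 2×10 + 8 = 8228 (decimal)
8228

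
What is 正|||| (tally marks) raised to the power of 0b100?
Convert 正|||| (tally marks) → 5 + 4 = 9 (decimal)
Convert 0b100 (binary) → 4 (decimal)
Compute 9 ^ 4 = 6561
6561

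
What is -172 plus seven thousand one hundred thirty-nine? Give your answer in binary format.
Convert seven thousand one hundred thirty-nine (English words) → 7×1000 + 1×100 + 39 = 7139 (decimal)
Compute -172 + 7139 = 6967
Convert 6967 (decimal) → 6967 = 4096 + 2048 + 512 + 256 + 32 + 16 + 4 + 2 + 1 → 0b1101100110111 (binary)
0b1101100110111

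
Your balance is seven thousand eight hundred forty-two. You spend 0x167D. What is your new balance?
Convert seven thousand eight hundred forty-two (English words) → 7×1000 + 8×100 + 42 = 7842 (decimal)
Convert 0x167D (hexadecimal) → 1×4096 + 6×256 + 7×16 + 13 = 5757 (decimal)
Compute 7842 - 5757 = 2085
2085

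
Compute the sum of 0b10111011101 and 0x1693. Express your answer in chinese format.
Convert 0b10111011101 (binary) → 1024 + 256 + 128 + 64 + 16 + 8 + 4 + 1 = 1501 (decimal)
Convert 0x1693 (hexadecimal) → 1×4096 + 6×256 + 9×16 + 3 = 5779 (decimal)
Compute 1501 + 5779 = 7280
Convert 7280 (decimal) → 7280 = 7×1000 + 2×100 + 8×10 → 七千二百八十 (Chinese numeral)
七千二百八十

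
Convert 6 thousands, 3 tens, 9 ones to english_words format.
Convert 6 thousands, 3 tens, 9 ones (place-value notation) → 6×1000 + 3×10 + 9 = 6039 (decimal)
Convert 6039 (decimal) → 6039 = 6×1000 + 39 → six thousand thirty-nine (English words)
six thousand thirty-nine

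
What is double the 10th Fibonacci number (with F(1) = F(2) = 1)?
The 10th Fibonacci number (with F(1) = F(2) = 1): 1, 1, 2, 3, 5, 8, 13, 21, 34, 55 → 55
Compute 55 × 2 = 110
110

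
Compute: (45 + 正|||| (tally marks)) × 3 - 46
Convert 正|||| (tally marks) → 5 + 4 = 9 (decimal)
Expression in decimal: (45 + 9) × 3 - 46
Parentheses first: 45 + 9 = 54
Multiply: 54 × 3 = 162
Subtract: 162 - 46 = 116
116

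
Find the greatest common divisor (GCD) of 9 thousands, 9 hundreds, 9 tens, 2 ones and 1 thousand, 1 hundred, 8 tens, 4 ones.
Convert 9 thousands, 9 hundreds, 9 tens, 2 ones (place-value notation) → 9×1000 + 9×100 + 9×10 + 2 = 9992 (decimal)
Convert 1 thousand, 1 hundred, 8 tens, 4 ones (place-value notation) → 1×1000 + 1×100 + 8×10 + 4 = 1184 (decimal)
Compute gcd(9992, 1184) = 8
8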